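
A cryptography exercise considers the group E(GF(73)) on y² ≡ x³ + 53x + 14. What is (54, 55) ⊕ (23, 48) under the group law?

(67, 8)

(54, 55) + (23, 48). λ = (48 - 55)/(23 - 54) ≡ 66/42 mod 73. 42⁻¹ ≡ 40 (mod 73) since 42·40 = 1680 ≡ 1, so λ ≡ 12.
  x = λ² - 54 - 23 = 144 - 77 ≡ 67; y = λ·(54 - 67) - 55 ≡ 8. → (67, 8)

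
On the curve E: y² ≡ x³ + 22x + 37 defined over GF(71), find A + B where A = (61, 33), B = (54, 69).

(52, 12)

(61, 33) + (54, 69). λ = (69 - 33)/(54 - 61) ≡ 36/64 mod 71. 64⁻¹ ≡ 10 (mod 71) since 64·10 = 640 ≡ 1, so λ ≡ 5.
  x = λ² - 61 - 54 = 25 - 115 ≡ 52; y = λ·(61 - 52) - 33 ≡ 12. → (52, 12)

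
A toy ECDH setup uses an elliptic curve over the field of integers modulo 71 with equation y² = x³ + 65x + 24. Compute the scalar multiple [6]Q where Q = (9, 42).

Double-and-add on 6 = (110)₂. Start with Q = (9, 42) for the leading 1-bit.
double: tangent at (9, 42): λ = (3·9² + 65)/(2·42) ≡ 24/13. 13⁻¹ ≡ 11 (mod 71) since 13·11 = 143 ≡ 1, so λ ≡ 24·11 ≡ 51.
  x = λ² - 9 - 9 = 2601 - 18 ≡ 27; y = λ·(9 - 27) - 42 ≡ 34. → (27, 34)
add Q: (27, 34) + (9, 42). λ = (42 - 34)/(9 - 27) ≡ 8/53 mod 71. 53⁻¹ ≡ 67 (mod 71), so λ ≡ 39.
  x = λ² - 27 - 9 = 1521 - 36 ≡ 65; y = λ·(27 - 65) - 34 ≡ 46. → (65, 46)
double: tangent at (65, 46): λ = (3·65² + 65)/(2·46) ≡ 31/21. 21⁻¹ ≡ 44 (mod 71) since 21·44 = 924 ≡ 1, so λ ≡ 31·44 ≡ 15.
  x = λ² - 65 - 65 = 225 - 130 ≡ 24; y = λ·(65 - 24) - 46 ≡ 1. → (24, 1)

(24, 1)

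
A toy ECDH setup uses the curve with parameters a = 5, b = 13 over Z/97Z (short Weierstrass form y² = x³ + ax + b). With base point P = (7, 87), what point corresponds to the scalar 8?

Double-and-add on 8 = (1000)₂. Start with P = (7, 87) for the leading 1-bit.
double: tangent at (7, 87): λ = (3·7² + 5)/(2·87) ≡ 55/77. 77⁻¹ ≡ 63 (mod 97), so λ ≡ 55·63 ≡ 70.
  x = λ² - 7 - 7 = 4900 - 14 ≡ 36; y = λ·(7 - 36) - 87 ≡ 17. → (36, 17)
double: tangent at (36, 17): λ = (3·36² + 5)/(2·17) ≡ 13/34. 34⁻¹ ≡ 20 (mod 97), so λ ≡ 13·20 ≡ 66.
  x = λ² - 36 - 36 = 4356 - 72 ≡ 16; y = λ·(36 - 16) - 17 ≡ 42. → (16, 42)
double: tangent at (16, 42): λ = (3·16² + 5)/(2·42) ≡ 94/84. 84⁻¹ ≡ 82 (mod 97), so λ ≡ 94·82 ≡ 45.
  x = λ² - 16 - 16 = 2025 - 32 ≡ 53; y = λ·(16 - 53) - 42 ≡ 39. → (53, 39)

(53, 39)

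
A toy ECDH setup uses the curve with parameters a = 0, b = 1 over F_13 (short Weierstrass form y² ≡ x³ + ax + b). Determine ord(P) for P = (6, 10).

6

2P: tangent at (6, 10): λ = (3·6² + 0)/(2·10) ≡ 4/7. 7⁻¹ ≡ 2 (mod 13) since 7·2 = 14 ≡ 1, so λ ≡ 4·2 ≡ 8.
  x = λ² - 6 - 6 = 64 - 12 ≡ 0; y = λ·(6 - 0) - 10 ≡ 12. → (0, 12)
3P: (0, 12) + (6, 10). λ = (10 - 12)/(6 - 0) ≡ 11/6 mod 13. 6⁻¹ ≡ 11 (mod 13) since 6·11 = 66 ≡ 1, so λ ≡ 4.
  x = λ² - 0 - 6 = 16 - 6 ≡ 10; y = λ·(0 - 10) - 12 ≡ 0. → (10, 0)
4P: (10, 0) + (6, 10). λ = (10 - 0)/(6 - 10) ≡ 10/9 mod 13. 9⁻¹ ≡ 3 (mod 13), so λ ≡ 4.
  x = λ² - 10 - 6 = 16 - 16 ≡ 0; y = λ·(10 - 0) - 0 ≡ 1. → (0, 1)
5P: (0, 1) + (6, 10). λ = (10 - 1)/(6 - 0) ≡ 9/6 mod 13. 6⁻¹ ≡ 11 (mod 13), so λ ≡ 8.
  x = λ² - 0 - 6 = 64 - 6 ≡ 6; y = λ·(0 - 6) - 1 ≡ 3. → (6, 3)
6P: (6, 3) + (6, 10): same x and y₁ ≡ -y₂, so the sum is the point at infinity.
6P = the point at infinity, so the order is 6.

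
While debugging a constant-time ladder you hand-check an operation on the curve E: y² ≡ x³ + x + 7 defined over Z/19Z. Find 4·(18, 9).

Write Q = (18, 9).
Repeated addition: build up to 4Q.
2Q: tangent at (18, 9): λ = (3·18² + 1)/(2·9) ≡ 4/18. 18⁻¹ ≡ 18 (mod 19) since 18·18 = 324 ≡ 1, so λ ≡ 4·18 ≡ 15.
  x = λ² - 18 - 18 = 225 - 36 ≡ 18; y = λ·(18 - 18) - 9 ≡ 10. → (18, 10)
3Q: (18, 10) + (18, 9): same x and y₁ ≡ -y₂, so the sum is the point at infinity.
4Q: the point at infinity + (18, 9) = (18, 9) (identity).

(18, 9)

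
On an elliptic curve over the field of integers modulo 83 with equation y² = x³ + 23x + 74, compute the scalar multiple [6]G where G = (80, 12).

Repeated addition: build up to 6G.
2G: tangent at (80, 12): λ = (3·80² + 23)/(2·12) ≡ 50/24. 24⁻¹ ≡ 45 (mod 83) since 24·45 = 1080 ≡ 1, so λ ≡ 50·45 ≡ 9.
  x = λ² - 80 - 80 = 81 - 160 ≡ 4; y = λ·(80 - 4) - 12 ≡ 8. → (4, 8)
3G: (4, 8) + (80, 12). λ = (12 - 8)/(80 - 4) ≡ 4/76 mod 83. 76⁻¹ ≡ 71 (mod 83), so λ ≡ 35.
  x = λ² - 4 - 80 = 1225 - 84 ≡ 62; y = λ·(4 - 62) - 8 ≡ 37. → (62, 37)
4G: (62, 37) + (80, 12). λ = (12 - 37)/(80 - 62) ≡ 58/18 mod 83. 18⁻¹ ≡ 60 (mod 83), so λ ≡ 77.
  x = λ² - 62 - 80 = 5929 - 142 ≡ 60; y = λ·(62 - 60) - 37 ≡ 34. → (60, 34)
5G: (60, 34) + (80, 12). λ = (12 - 34)/(80 - 60) ≡ 61/20 mod 83. 20⁻¹ ≡ 54 (mod 83), so λ ≡ 57.
  x = λ² - 60 - 80 = 3249 - 140 ≡ 38; y = λ·(60 - 38) - 34 ≡ 58. → (38, 58)
6G: (38, 58) + (80, 12). λ = (12 - 58)/(80 - 38) ≡ 37/42 mod 83. 42⁻¹ ≡ 2 (mod 83), so λ ≡ 74.
  x = λ² - 38 - 80 = 5476 - 118 ≡ 46; y = λ·(38 - 46) - 58 ≡ 14. → (46, 14)

(46, 14)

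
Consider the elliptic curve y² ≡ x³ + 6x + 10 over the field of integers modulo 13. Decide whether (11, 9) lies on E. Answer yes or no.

y² = 9² ≡ 3; x³ + 6x + 10 = 1407 ≡ 3 (mod 13). 3 = 3.

yes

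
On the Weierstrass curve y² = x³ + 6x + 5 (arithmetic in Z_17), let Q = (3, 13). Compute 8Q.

(4, 12)

Repeated addition: build up to 8Q.
2Q: tangent at (3, 13): λ = (3·3² + 6)/(2·13) ≡ 16/9. 9⁻¹ ≡ 2 (mod 17), so λ ≡ 16·2 ≡ 15.
  x = λ² - 3 - 3 = 225 - 6 ≡ 15; y = λ·(3 - 15) - 13 ≡ 11. → (15, 11)
3Q: (15, 11) + (3, 13). λ = (13 - 11)/(3 - 15) ≡ 2/5 mod 17. 5⁻¹ ≡ 7 (mod 17) since 5·7 = 35 ≡ 1, so λ ≡ 14.
  x = λ² - 15 - 3 = 196 - 18 ≡ 8; y = λ·(15 - 8) - 11 ≡ 2. → (8, 2)
4Q: (8, 2) + (3, 13). λ = (13 - 2)/(3 - 8) ≡ 11/12 mod 17. 12⁻¹ ≡ 10 (mod 17), so λ ≡ 8.
  x = λ² - 8 - 3 = 64 - 11 ≡ 2; y = λ·(8 - 2) - 2 ≡ 12. → (2, 12)
5Q: (2, 12) + (3, 13). λ = (13 - 12)/(3 - 2) ≡ 1/1 mod 17. 1⁻¹ ≡ 1 (mod 17) since 1·1 = 1 ≡ 1, so λ ≡ 1.
  x = λ² - 2 - 3 = 1 - 5 ≡ 13; y = λ·(2 - 13) - 12 ≡ 11. → (13, 11)
6Q: (13, 11) + (3, 13). λ = (13 - 11)/(3 - 13) ≡ 2/7 mod 17. 7⁻¹ ≡ 5 (mod 17) since 7·5 = 35 ≡ 1, so λ ≡ 10.
  x = λ² - 13 - 3 = 100 - 16 ≡ 16; y = λ·(13 - 16) - 11 ≡ 10. → (16, 10)
7Q: (16, 10) + (3, 13). λ = (13 - 10)/(3 - 16) ≡ 3/4 mod 17. 4⁻¹ ≡ 13 (mod 17) since 4·13 = 52 ≡ 1, so λ ≡ 5.
  x = λ² - 16 - 3 = 25 - 19 ≡ 6; y = λ·(16 - 6) - 10 ≡ 6. → (6, 6)
8Q: (6, 6) + (3, 13). λ = (13 - 6)/(3 - 6) ≡ 7/14 mod 17. 14⁻¹ ≡ 11 (mod 17), so λ ≡ 9.
  x = λ² - 6 - 3 = 81 - 9 ≡ 4; y = λ·(6 - 4) - 6 ≡ 12. → (4, 12)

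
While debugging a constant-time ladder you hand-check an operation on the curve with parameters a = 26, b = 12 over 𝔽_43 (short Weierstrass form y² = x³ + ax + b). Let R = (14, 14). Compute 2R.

tangent at (14, 14): λ = (3·14² + 26)/(2·14) ≡ 12/28. 28⁻¹ ≡ 20 (mod 43) since 28·20 = 560 ≡ 1, so λ ≡ 12·20 ≡ 25.
  x = λ² - 14 - 14 = 625 - 28 ≡ 38; y = λ·(14 - 38) - 14 ≡ 31. → (38, 31)

(38, 31)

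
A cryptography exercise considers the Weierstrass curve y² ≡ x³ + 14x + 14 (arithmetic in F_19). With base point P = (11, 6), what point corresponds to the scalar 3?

Repeated addition: build up to 3P.
2P: tangent at (11, 6): λ = (3·11² + 14)/(2·6) ≡ 16/12. 12⁻¹ ≡ 8 (mod 19), so λ ≡ 16·8 ≡ 14.
  x = λ² - 11 - 11 = 196 - 22 ≡ 3; y = λ·(11 - 3) - 6 ≡ 11. → (3, 11)
3P: (3, 11) + (11, 6). λ = (6 - 11)/(11 - 3) ≡ 14/8 mod 19. 8⁻¹ ≡ 12 (mod 19) since 8·12 = 96 ≡ 1, so λ ≡ 16.
  x = λ² - 3 - 11 = 256 - 14 ≡ 14; y = λ·(3 - 14) - 11 ≡ 3. → (14, 3)

(14, 3)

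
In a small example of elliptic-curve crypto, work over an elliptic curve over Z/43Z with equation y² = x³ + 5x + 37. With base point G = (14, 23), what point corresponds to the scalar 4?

Double-and-add on 4 = (100)₂. Start with G = (14, 23) for the leading 1-bit.
double: tangent at (14, 23): λ = (3·14² + 5)/(2·23) ≡ 34/3. 3⁻¹ ≡ 29 (mod 43) since 3·29 = 87 ≡ 1, so λ ≡ 34·29 ≡ 40.
  x = λ² - 14 - 14 = 1600 - 28 ≡ 24; y = λ·(14 - 24) - 23 ≡ 7. → (24, 7)
double: tangent at (24, 7): λ = (3·24² + 5)/(2·7) ≡ 13/14. 14⁻¹ ≡ 40 (mod 43), so λ ≡ 13·40 ≡ 4.
  x = λ² - 24 - 24 = 16 - 48 ≡ 11; y = λ·(24 - 11) - 7 ≡ 2. → (11, 2)

(11, 2)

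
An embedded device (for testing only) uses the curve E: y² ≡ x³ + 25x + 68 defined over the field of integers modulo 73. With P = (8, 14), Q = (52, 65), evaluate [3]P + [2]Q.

First 3P:
Repeated addition: build up to 3P.
2P: tangent at (8, 14): λ = (3·8² + 25)/(2·14) ≡ 71/28. 28⁻¹ ≡ 60 (mod 73) since 28·60 = 1680 ≡ 1, so λ ≡ 71·60 ≡ 26.
  x = λ² - 8 - 8 = 676 - 16 ≡ 3; y = λ·(8 - 3) - 14 ≡ 43. → (3, 43)
3P: (3, 43) + (8, 14). λ = (14 - 43)/(8 - 3) ≡ 44/5 mod 73. 5⁻¹ ≡ 44 (mod 73), so λ ≡ 38.
  x = λ² - 3 - 8 = 1444 - 11 ≡ 46; y = λ·(3 - 46) - 43 ≡ 2. → (46, 2)
3P = (46, 2).
Next 2Q:
Repeated addition: build up to 2Q.
2Q: tangent at (52, 65): λ = (3·52² + 25)/(2·65) ≡ 34/57. 57⁻¹ ≡ 41 (mod 73), so λ ≡ 34·41 ≡ 7.
  x = λ² - 52 - 52 = 49 - 104 ≡ 18; y = λ·(52 - 18) - 65 ≡ 27. → (18, 27)
2Q = (18, 27).
Finally 3P + 2Q:
(46, 2) + (18, 27). λ = (27 - 2)/(18 - 46) ≡ 25/45 mod 73. 45⁻¹ ≡ 13 (mod 73) since 45·13 = 585 ≡ 1, so λ ≡ 33.
  x = λ² - 46 - 18 = 1089 - 64 ≡ 3; y = λ·(46 - 3) - 2 ≡ 30. → (3, 30)

(3, 30)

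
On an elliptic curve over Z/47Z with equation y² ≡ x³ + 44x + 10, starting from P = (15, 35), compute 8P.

Repeated addition: build up to 8P.
2P: tangent at (15, 35): λ = (3·15² + 44)/(2·35) ≡ 14/23. 23⁻¹ ≡ 45 (mod 47), so λ ≡ 14·45 ≡ 19.
  x = λ² - 15 - 15 = 361 - 30 ≡ 2; y = λ·(15 - 2) - 35 ≡ 24. → (2, 24)
3P: (2, 24) + (15, 35). λ = (35 - 24)/(15 - 2) ≡ 11/13 mod 47. 13⁻¹ ≡ 29 (mod 47) since 13·29 = 377 ≡ 1, so λ ≡ 37.
  x = λ² - 2 - 15 = 1369 - 17 ≡ 36; y = λ·(2 - 36) - 24 ≡ 34. → (36, 34)
4P: (36, 34) + (15, 35). λ = (35 - 34)/(15 - 36) ≡ 1/26 mod 47. 26⁻¹ ≡ 38 (mod 47) since 26·38 = 988 ≡ 1, so λ ≡ 38.
  x = λ² - 36 - 15 = 1444 - 51 ≡ 30; y = λ·(36 - 30) - 34 ≡ 6. → (30, 6)
5P: (30, 6) + (15, 35). λ = (35 - 6)/(15 - 30) ≡ 29/32 mod 47. 32⁻¹ ≡ 25 (mod 47) since 32·25 = 800 ≡ 1, so λ ≡ 20.
  x = λ² - 30 - 15 = 400 - 45 ≡ 26; y = λ·(30 - 26) - 6 ≡ 27. → (26, 27)
6P: (26, 27) + (15, 35). λ = (35 - 27)/(15 - 26) ≡ 8/36 mod 47. 36⁻¹ ≡ 17 (mod 47), so λ ≡ 42.
  x = λ² - 26 - 15 = 1764 - 41 ≡ 31; y = λ·(26 - 31) - 27 ≡ 45. → (31, 45)
7P: (31, 45) + (15, 35). λ = (35 - 45)/(15 - 31) ≡ 37/31 mod 47. 31⁻¹ ≡ 44 (mod 47), so λ ≡ 30.
  x = λ² - 31 - 15 = 900 - 46 ≡ 8; y = λ·(31 - 8) - 45 ≡ 34. → (8, 34)
8P: (8, 34) + (15, 35). λ = (35 - 34)/(15 - 8) ≡ 1/7 mod 47. 7⁻¹ ≡ 27 (mod 47) since 7·27 = 189 ≡ 1, so λ ≡ 27.
  x = λ² - 8 - 15 = 729 - 23 ≡ 1; y = λ·(8 - 1) - 34 ≡ 14. → (1, 14)

(1, 14)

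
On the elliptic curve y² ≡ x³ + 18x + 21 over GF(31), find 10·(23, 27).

(27, 3)

Write Q = (23, 27).
Repeated addition: build up to 10Q.
2Q: tangent at (23, 27): λ = (3·23² + 18)/(2·27) ≡ 24/23. 23⁻¹ ≡ 27 (mod 31), so λ ≡ 24·27 ≡ 28.
  x = λ² - 23 - 23 = 784 - 46 ≡ 25; y = λ·(23 - 25) - 27 ≡ 10. → (25, 10)
3Q: (25, 10) + (23, 27). λ = (27 - 10)/(23 - 25) ≡ 17/29 mod 31. 29⁻¹ ≡ 15 (mod 31), so λ ≡ 7.
  x = λ² - 25 - 23 = 49 - 48 ≡ 1; y = λ·(25 - 1) - 10 ≡ 3. → (1, 3)
4Q: (1, 3) + (23, 27). λ = (27 - 3)/(23 - 1) ≡ 24/22 mod 31. 22⁻¹ ≡ 24 (mod 31) since 22·24 = 528 ≡ 1, so λ ≡ 18.
  x = λ² - 1 - 23 = 324 - 24 ≡ 21; y = λ·(1 - 21) - 3 ≡ 9. → (21, 9)
5Q: (21, 9) + (23, 27). λ = (27 - 9)/(23 - 21) ≡ 18/2 mod 31. 2⁻¹ ≡ 16 (mod 31), so λ ≡ 9.
  x = λ² - 21 - 23 = 81 - 44 ≡ 6; y = λ·(21 - 6) - 9 ≡ 2. → (6, 2)
6Q: (6, 2) + (23, 27). λ = (27 - 2)/(23 - 6) ≡ 25/17 mod 31. 17⁻¹ ≡ 11 (mod 31) since 17·11 = 187 ≡ 1, so λ ≡ 27.
  x = λ² - 6 - 23 = 729 - 29 ≡ 18; y = λ·(6 - 18) - 2 ≡ 15. → (18, 15)
7Q: (18, 15) + (23, 27). λ = (27 - 15)/(23 - 18) ≡ 12/5 mod 31. 5⁻¹ ≡ 25 (mod 31), so λ ≡ 21.
  x = λ² - 18 - 23 = 441 - 41 ≡ 28; y = λ·(18 - 28) - 15 ≡ 23. → (28, 23)
8Q: (28, 23) + (23, 27). λ = (27 - 23)/(23 - 28) ≡ 4/26 mod 31. 26⁻¹ ≡ 6 (mod 31), so λ ≡ 24.
  x = λ² - 28 - 23 = 576 - 51 ≡ 29; y = λ·(28 - 29) - 23 ≡ 15. → (29, 15)
9Q: (29, 15) + (23, 27). λ = (27 - 15)/(23 - 29) ≡ 12/25 mod 31. 25⁻¹ ≡ 5 (mod 31), so λ ≡ 29.
  x = λ² - 29 - 23 = 841 - 52 ≡ 14; y = λ·(29 - 14) - 15 ≡ 17. → (14, 17)
10Q: (14, 17) + (23, 27). λ = (27 - 17)/(23 - 14) ≡ 10/9 mod 31. 9⁻¹ ≡ 7 (mod 31) since 9·7 = 63 ≡ 1, so λ ≡ 8.
  x = λ² - 14 - 23 = 64 - 37 ≡ 27; y = λ·(14 - 27) - 17 ≡ 3. → (27, 3)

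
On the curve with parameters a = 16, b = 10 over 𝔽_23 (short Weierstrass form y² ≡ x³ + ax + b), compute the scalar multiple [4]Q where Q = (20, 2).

(8, 11)

Repeated addition: build up to 4Q.
2Q: tangent at (20, 2): λ = (3·20² + 16)/(2·2) ≡ 20/4. 4⁻¹ ≡ 6 (mod 23), so λ ≡ 20·6 ≡ 5.
  x = λ² - 20 - 20 = 25 - 40 ≡ 8; y = λ·(20 - 8) - 2 ≡ 12. → (8, 12)
3Q: (8, 12) + (20, 2). λ = (2 - 12)/(20 - 8) ≡ 13/12 mod 23. 12⁻¹ ≡ 2 (mod 23), so λ ≡ 3.
  x = λ² - 8 - 20 = 9 - 28 ≡ 4; y = λ·(8 - 4) - 12 ≡ 0. → (4, 0)
4Q: (4, 0) + (20, 2). λ = (2 - 0)/(20 - 4) ≡ 2/16 mod 23. 16⁻¹ ≡ 13 (mod 23), so λ ≡ 3.
  x = λ² - 4 - 20 = 9 - 24 ≡ 8; y = λ·(4 - 8) - 0 ≡ 11. → (8, 11)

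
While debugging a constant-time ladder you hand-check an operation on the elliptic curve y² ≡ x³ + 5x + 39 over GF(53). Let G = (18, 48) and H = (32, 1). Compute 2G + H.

First 2G:
Repeated addition: build up to 2G.
2G: tangent at (18, 48): λ = (3·18² + 5)/(2·48) ≡ 23/43. 43⁻¹ ≡ 37 (mod 53), so λ ≡ 23·37 ≡ 3.
  x = λ² - 18 - 18 = 9 - 36 ≡ 26; y = λ·(18 - 26) - 48 ≡ 34. → (26, 34)
2G = (26, 34).
Finally 2G + H:
(26, 34) + (32, 1). λ = (1 - 34)/(32 - 26) ≡ 20/6 mod 53. 6⁻¹ ≡ 9 (mod 53) since 6·9 = 54 ≡ 1, so λ ≡ 21.
  x = λ² - 26 - 32 = 441 - 58 ≡ 12; y = λ·(26 - 12) - 34 ≡ 48. → (12, 48)

(12, 48)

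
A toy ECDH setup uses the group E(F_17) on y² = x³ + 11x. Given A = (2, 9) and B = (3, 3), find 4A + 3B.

First 4A:
Repeated addition: build up to 4A.
2A: tangent at (2, 9): λ = (3·2² + 11)/(2·9) ≡ 6/1. 1⁻¹ ≡ 1 (mod 17) since 1·1 = 1 ≡ 1, so λ ≡ 6·1 ≡ 6.
  x = λ² - 2 - 2 = 36 - 4 ≡ 15; y = λ·(2 - 15) - 9 ≡ 15. → (15, 15)
3A: (15, 15) + (2, 9). λ = (9 - 15)/(2 - 15) ≡ 11/4 mod 17. 4⁻¹ ≡ 13 (mod 17), so λ ≡ 7.
  x = λ² - 15 - 2 = 49 - 17 ≡ 15; y = λ·(15 - 15) - 15 ≡ 2. → (15, 2)
4A: (15, 2) + (2, 9). λ = (9 - 2)/(2 - 15) ≡ 7/4 mod 17. 4⁻¹ ≡ 13 (mod 17) since 4·13 = 52 ≡ 1, so λ ≡ 6.
  x = λ² - 15 - 2 = 36 - 17 ≡ 2; y = λ·(15 - 2) - 2 ≡ 8. → (2, 8)
4A = (2, 8).
Next 3B:
Repeated addition: build up to 3B.
2B: tangent at (3, 3): λ = (3·3² + 11)/(2·3) ≡ 4/6. 6⁻¹ ≡ 3 (mod 17) since 6·3 = 18 ≡ 1, so λ ≡ 4·3 ≡ 12.
  x = λ² - 3 - 3 = 144 - 6 ≡ 2; y = λ·(3 - 2) - 3 ≡ 9. → (2, 9)
3B: (2, 9) + (3, 3). λ = (3 - 9)/(3 - 2) ≡ 11/1 mod 17. 1⁻¹ ≡ 1 (mod 17), so λ ≡ 11.
  x = λ² - 2 - 3 = 121 - 5 ≡ 14; y = λ·(2 - 14) - 9 ≡ 12. → (14, 12)
3B = (14, 12).
Finally 4A + 3B:
(2, 8) + (14, 12). λ = (12 - 8)/(14 - 2) ≡ 4/12 mod 17. 12⁻¹ ≡ 10 (mod 17) since 12·10 = 120 ≡ 1, so λ ≡ 6.
  x = λ² - 2 - 14 = 36 - 16 ≡ 3; y = λ·(2 - 3) - 8 ≡ 3. → (3, 3)

(3, 3)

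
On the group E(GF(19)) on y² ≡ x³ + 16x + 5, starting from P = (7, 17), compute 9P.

Repeated addition: build up to 9P.
2P: tangent at (7, 17): λ = (3·7² + 16)/(2·17) ≡ 11/15. 15⁻¹ ≡ 14 (mod 19), so λ ≡ 11·14 ≡ 2.
  x = λ² - 7 - 7 = 4 - 14 ≡ 9; y = λ·(7 - 9) - 17 ≡ 17. → (9, 17)
3P: (9, 17) + (7, 17). λ = (17 - 17)/(7 - 9) ≡ 0/17 mod 19. 17⁻¹ ≡ 9 (mod 19) since 17·9 = 153 ≡ 1, so λ ≡ 0.
  x = λ² - 9 - 7 = 0 - 16 ≡ 3; y = λ·(9 - 3) - 17 ≡ 2. → (3, 2)
4P: (3, 2) + (7, 17). λ = (17 - 2)/(7 - 3) ≡ 15/4 mod 19. 4⁻¹ ≡ 5 (mod 19), so λ ≡ 18.
  x = λ² - 3 - 7 = 324 - 10 ≡ 10; y = λ·(3 - 10) - 2 ≡ 5. → (10, 5)
5P: (10, 5) + (7, 17). λ = (17 - 5)/(7 - 10) ≡ 12/16 mod 19. 16⁻¹ ≡ 6 (mod 19) since 16·6 = 96 ≡ 1, so λ ≡ 15.
  x = λ² - 10 - 7 = 225 - 17 ≡ 18; y = λ·(10 - 18) - 5 ≡ 8. → (18, 8)
6P: (18, 8) + (7, 17). λ = (17 - 8)/(7 - 18) ≡ 9/8 mod 19. 8⁻¹ ≡ 12 (mod 19), so λ ≡ 13.
  x = λ² - 18 - 7 = 169 - 25 ≡ 11; y = λ·(18 - 11) - 8 ≡ 7. → (11, 7)
7P: (11, 7) + (7, 17). λ = (17 - 7)/(7 - 11) ≡ 10/15 mod 19. 15⁻¹ ≡ 14 (mod 19), so λ ≡ 7.
  x = λ² - 11 - 7 = 49 - 18 ≡ 12; y = λ·(11 - 12) - 7 ≡ 5. → (12, 5)
8P: (12, 5) + (7, 17). λ = (17 - 5)/(7 - 12) ≡ 12/14 mod 19. 14⁻¹ ≡ 15 (mod 19), so λ ≡ 9.
  x = λ² - 12 - 7 = 81 - 19 ≡ 5; y = λ·(12 - 5) - 5 ≡ 1. → (5, 1)
9P: (5, 1) + (7, 17). λ = (17 - 1)/(7 - 5) ≡ 16/2 mod 19. 2⁻¹ ≡ 10 (mod 19), so λ ≡ 8.
  x = λ² - 5 - 7 = 64 - 12 ≡ 14; y = λ·(5 - 14) - 1 ≡ 3. → (14, 3)

(14, 3)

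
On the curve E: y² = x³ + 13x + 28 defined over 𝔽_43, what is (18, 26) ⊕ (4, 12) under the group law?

(22, 13)

(18, 26) + (4, 12). λ = (12 - 26)/(4 - 18) ≡ 29/29 mod 43. 29⁻¹ ≡ 3 (mod 43), so λ ≡ 1.
  x = λ² - 18 - 4 = 1 - 22 ≡ 22; y = λ·(18 - 22) - 26 ≡ 13. → (22, 13)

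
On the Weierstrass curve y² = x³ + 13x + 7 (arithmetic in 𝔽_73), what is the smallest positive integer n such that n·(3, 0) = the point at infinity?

2

2P: (3, 0) + (3, 0): same x and y₁ ≡ -y₂, so the sum is the point at infinity.
2P = the point at infinity, so the order is 2.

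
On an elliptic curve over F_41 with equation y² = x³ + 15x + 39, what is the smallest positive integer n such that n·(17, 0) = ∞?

2P: (17, 0) + (17, 0): same x and y₁ ≡ -y₂, so the sum is ∞.
2P = ∞, so the order is 2.

2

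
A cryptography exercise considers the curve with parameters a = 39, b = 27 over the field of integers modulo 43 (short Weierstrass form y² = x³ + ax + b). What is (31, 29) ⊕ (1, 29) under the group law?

(31, 29) + (1, 29). λ = (29 - 29)/(1 - 31) ≡ 0/13 mod 43. 13⁻¹ ≡ 10 (mod 43), so λ ≡ 0.
  x = λ² - 31 - 1 = 0 - 32 ≡ 11; y = λ·(31 - 11) - 29 ≡ 14. → (11, 14)

(11, 14)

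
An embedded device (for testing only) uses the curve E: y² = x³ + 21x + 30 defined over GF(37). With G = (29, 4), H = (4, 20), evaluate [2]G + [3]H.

First 2G:
Repeated addition: build up to 2G.
2G: tangent at (29, 4): λ = (3·29² + 21)/(2·4) ≡ 28/8. 8⁻¹ ≡ 14 (mod 37), so λ ≡ 28·14 ≡ 22.
  x = λ² - 29 - 29 = 484 - 58 ≡ 19; y = λ·(29 - 19) - 4 ≡ 31. → (19, 31)
2G = (19, 31).
Next 3H:
Repeated addition: build up to 3H.
2H: tangent at (4, 20): λ = (3·4² + 21)/(2·20) ≡ 32/3. 3⁻¹ ≡ 25 (mod 37), so λ ≡ 32·25 ≡ 23.
  x = λ² - 4 - 4 = 529 - 8 ≡ 3; y = λ·(4 - 3) - 20 ≡ 3. → (3, 3)
3H: (3, 3) + (4, 20). λ = (20 - 3)/(4 - 3) ≡ 17/1 mod 37. 1⁻¹ ≡ 1 (mod 37), so λ ≡ 17.
  x = λ² - 3 - 4 = 289 - 7 ≡ 23; y = λ·(3 - 23) - 3 ≡ 27. → (23, 27)
3H = (23, 27).
Finally 2G + 3H:
(19, 31) + (23, 27). λ = (27 - 31)/(23 - 19) ≡ 33/4 mod 37. 4⁻¹ ≡ 28 (mod 37), so λ ≡ 36.
  x = λ² - 19 - 23 = 1296 - 42 ≡ 33; y = λ·(19 - 33) - 31 ≡ 20. → (33, 20)

(33, 20)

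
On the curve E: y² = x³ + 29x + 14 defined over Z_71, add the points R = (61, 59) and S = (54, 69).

(61, 59) + (54, 69). λ = (69 - 59)/(54 - 61) ≡ 10/64 mod 71. 64⁻¹ ≡ 10 (mod 71), so λ ≡ 29.
  x = λ² - 61 - 54 = 841 - 115 ≡ 16; y = λ·(61 - 16) - 59 ≡ 39. → (16, 39)

(16, 39)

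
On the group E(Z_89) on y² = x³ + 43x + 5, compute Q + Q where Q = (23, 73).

(9, 26)

tangent at (23, 73): λ = (3·23² + 43)/(2·73) ≡ 28/57. 57⁻¹ ≡ 25 (mod 89), so λ ≡ 28·25 ≡ 77.
  x = λ² - 23 - 23 = 5929 - 46 ≡ 9; y = λ·(23 - 9) - 73 ≡ 26. → (9, 26)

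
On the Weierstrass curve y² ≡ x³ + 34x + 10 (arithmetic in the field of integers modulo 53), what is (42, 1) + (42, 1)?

tangent at (42, 1): λ = (3·42² + 34)/(2·1) ≡ 26/2. 2⁻¹ ≡ 27 (mod 53), so λ ≡ 26·27 ≡ 13.
  x = λ² - 42 - 42 = 169 - 84 ≡ 32; y = λ·(42 - 32) - 1 ≡ 23. → (32, 23)

(32, 23)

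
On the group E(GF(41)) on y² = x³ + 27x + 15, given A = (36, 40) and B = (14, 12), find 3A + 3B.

First 3A:
Repeated addition: build up to 3A.
2A: tangent at (36, 40): λ = (3·36² + 27)/(2·40) ≡ 20/39. 39⁻¹ ≡ 20 (mod 41) since 39·20 = 780 ≡ 1, so λ ≡ 20·20 ≡ 31.
  x = λ² - 36 - 36 = 961 - 72 ≡ 28; y = λ·(36 - 28) - 40 ≡ 3. → (28, 3)
3A: (28, 3) + (36, 40). λ = (40 - 3)/(36 - 28) ≡ 37/8 mod 41. 8⁻¹ ≡ 36 (mod 41) since 8·36 = 288 ≡ 1, so λ ≡ 20.
  x = λ² - 28 - 36 = 400 - 64 ≡ 8; y = λ·(28 - 8) - 3 ≡ 28. → (8, 28)
3A = (8, 28).
Next 3B:
Repeated addition: build up to 3B.
2B: tangent at (14, 12): λ = (3·14² + 27)/(2·12) ≡ 0/24. 24⁻¹ ≡ 12 (mod 41) since 24·12 = 288 ≡ 1, so λ ≡ 0·12 ≡ 0.
  x = λ² - 14 - 14 = 0 - 28 ≡ 13; y = λ·(14 - 13) - 12 ≡ 29. → (13, 29)
3B: (13, 29) + (14, 12). λ = (12 - 29)/(14 - 13) ≡ 24/1 mod 41. 1⁻¹ ≡ 1 (mod 41), so λ ≡ 24.
  x = λ² - 13 - 14 = 576 - 27 ≡ 16; y = λ·(13 - 16) - 29 ≡ 22. → (16, 22)
3B = (16, 22).
Finally 3A + 3B:
(8, 28) + (16, 22). λ = (22 - 28)/(16 - 8) ≡ 35/8 mod 41. 8⁻¹ ≡ 36 (mod 41), so λ ≡ 30.
  x = λ² - 8 - 16 = 900 - 24 ≡ 15; y = λ·(8 - 15) - 28 ≡ 8. → (15, 8)

(15, 8)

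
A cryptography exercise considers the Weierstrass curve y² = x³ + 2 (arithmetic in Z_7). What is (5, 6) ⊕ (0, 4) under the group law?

(3, 6)

(5, 6) + (0, 4). λ = (4 - 6)/(0 - 5) ≡ 5/2 mod 7. 2⁻¹ ≡ 4 (mod 7) since 2·4 = 8 ≡ 1, so λ ≡ 6.
  x = λ² - 5 - 0 = 36 - 5 ≡ 3; y = λ·(5 - 3) - 6 ≡ 6. → (3, 6)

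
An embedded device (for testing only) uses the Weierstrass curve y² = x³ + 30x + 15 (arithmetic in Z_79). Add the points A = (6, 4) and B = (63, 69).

(6, 4) + (63, 69). λ = (69 - 4)/(63 - 6) ≡ 65/57 mod 79. 57⁻¹ ≡ 61 (mod 79), so λ ≡ 15.
  x = λ² - 6 - 63 = 225 - 69 ≡ 77; y = λ·(6 - 77) - 4 ≡ 37. → (77, 37)

(77, 37)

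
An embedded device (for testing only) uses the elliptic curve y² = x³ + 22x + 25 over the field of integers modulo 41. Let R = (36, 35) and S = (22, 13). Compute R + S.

(34, 15)

(36, 35) + (22, 13). λ = (13 - 35)/(22 - 36) ≡ 19/27 mod 41. 27⁻¹ ≡ 38 (mod 41), so λ ≡ 25.
  x = λ² - 36 - 22 = 625 - 58 ≡ 34; y = λ·(36 - 34) - 35 ≡ 15. → (34, 15)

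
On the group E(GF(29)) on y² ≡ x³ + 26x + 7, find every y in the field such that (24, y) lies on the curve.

10, 19

x³ + 26x + 7 = 14455 ≡ 13 (mod 29).
Square roots of 13 mod 29: 10 and 19 (since 10² = 100 ≡ 13).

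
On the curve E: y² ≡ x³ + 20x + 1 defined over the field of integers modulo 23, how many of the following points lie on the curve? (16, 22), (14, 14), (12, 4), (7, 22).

3

(16, 22): 22² ≡ 1, rhs ≡ 1 → on.
(14, 14): 14² ≡ 12, rhs ≡ 12 → on.
(12, 4): 4² ≡ 16, rhs ≡ 14 → off.
(7, 22): 22² ≡ 1, rhs ≡ 1 → on.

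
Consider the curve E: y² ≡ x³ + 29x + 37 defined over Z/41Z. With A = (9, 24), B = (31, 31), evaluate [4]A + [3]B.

(9, 17)

First 4A:
Repeated addition: build up to 4A.
2A: tangent at (9, 24): λ = (3·9² + 29)/(2·24) ≡ 26/7. 7⁻¹ ≡ 6 (mod 41), so λ ≡ 26·6 ≡ 33.
  x = λ² - 9 - 9 = 1089 - 18 ≡ 5; y = λ·(9 - 5) - 24 ≡ 26. → (5, 26)
3A: (5, 26) + (9, 24). λ = (24 - 26)/(9 - 5) ≡ 39/4 mod 41. 4⁻¹ ≡ 31 (mod 41) since 4·31 = 124 ≡ 1, so λ ≡ 20.
  x = λ² - 5 - 9 = 400 - 14 ≡ 17; y = λ·(5 - 17) - 26 ≡ 21. → (17, 21)
4A: (17, 21) + (9, 24). λ = (24 - 21)/(9 - 17) ≡ 3/33 mod 41. 33⁻¹ ≡ 5 (mod 41), so λ ≡ 15.
  x = λ² - 17 - 9 = 225 - 26 ≡ 35; y = λ·(17 - 35) - 21 ≡ 37. → (35, 37)
4A = (35, 37).
Next 3B:
Repeated addition: build up to 3B.
2B: tangent at (31, 31): λ = (3·31² + 29)/(2·31) ≡ 1/21. 21⁻¹ ≡ 2 (mod 41) since 21·2 = 42 ≡ 1, so λ ≡ 1·2 ≡ 2.
  x = λ² - 31 - 31 = 4 - 62 ≡ 24; y = λ·(31 - 24) - 31 ≡ 24. → (24, 24)
3B: (24, 24) + (31, 31). λ = (31 - 24)/(31 - 24) ≡ 7/7 mod 41. 7⁻¹ ≡ 6 (mod 41), so λ ≡ 1.
  x = λ² - 24 - 31 = 1 - 55 ≡ 28; y = λ·(24 - 28) - 24 ≡ 13. → (28, 13)
3B = (28, 13).
Finally 4A + 3B:
(35, 37) + (28, 13). λ = (13 - 37)/(28 - 35) ≡ 17/34 mod 41. 34⁻¹ ≡ 35 (mod 41), so λ ≡ 21.
  x = λ² - 35 - 28 = 441 - 63 ≡ 9; y = λ·(35 - 9) - 37 ≡ 17. → (9, 17)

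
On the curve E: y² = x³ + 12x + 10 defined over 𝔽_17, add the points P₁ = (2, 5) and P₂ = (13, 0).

(2, 5) + (13, 0). λ = (0 - 5)/(13 - 2) ≡ 12/11 mod 17. 11⁻¹ ≡ 14 (mod 17) since 11·14 = 154 ≡ 1, so λ ≡ 15.
  x = λ² - 2 - 13 = 225 - 15 ≡ 6; y = λ·(2 - 6) - 5 ≡ 3. → (6, 3)

(6, 3)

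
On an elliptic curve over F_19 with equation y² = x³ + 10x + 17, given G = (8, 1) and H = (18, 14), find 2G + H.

(16, 13)

First 2G:
Repeated addition: build up to 2G.
2G: tangent at (8, 1): λ = (3·8² + 10)/(2·1) ≡ 12/2. 2⁻¹ ≡ 10 (mod 19), so λ ≡ 12·10 ≡ 6.
  x = λ² - 8 - 8 = 36 - 16 ≡ 1; y = λ·(8 - 1) - 1 ≡ 3. → (1, 3)
2G = (1, 3).
Finally 2G + H:
(1, 3) + (18, 14). λ = (14 - 3)/(18 - 1) ≡ 11/17 mod 19. 17⁻¹ ≡ 9 (mod 19), so λ ≡ 4.
  x = λ² - 1 - 18 = 16 - 19 ≡ 16; y = λ·(1 - 16) - 3 ≡ 13. → (16, 13)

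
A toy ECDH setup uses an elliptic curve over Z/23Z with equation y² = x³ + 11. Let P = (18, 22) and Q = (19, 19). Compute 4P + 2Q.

First 4P:
Repeated addition: build up to 4P.
2P: tangent at (18, 22): λ = (3·18² + 0)/(2·22) ≡ 6/21. 21⁻¹ ≡ 11 (mod 23), so λ ≡ 6·11 ≡ 20.
  x = λ² - 18 - 18 = 400 - 36 ≡ 19; y = λ·(18 - 19) - 22 ≡ 4. → (19, 4)
3P: (19, 4) + (18, 22). λ = (22 - 4)/(18 - 19) ≡ 18/22 mod 23. 22⁻¹ ≡ 22 (mod 23) since 22·22 = 484 ≡ 1, so λ ≡ 5.
  x = λ² - 19 - 18 = 25 - 37 ≡ 11; y = λ·(19 - 11) - 4 ≡ 13. → (11, 13)
4P: (11, 13) + (18, 22). λ = (22 - 13)/(18 - 11) ≡ 9/7 mod 23. 7⁻¹ ≡ 10 (mod 23) since 7·10 = 70 ≡ 1, so λ ≡ 21.
  x = λ² - 11 - 18 = 441 - 29 ≡ 21; y = λ·(11 - 21) - 13 ≡ 7. → (21, 7)
4P = (21, 7).
Next 2Q:
Repeated addition: build up to 2Q.
2Q: tangent at (19, 19): λ = (3·19² + 0)/(2·19) ≡ 2/15. 15⁻¹ ≡ 20 (mod 23), so λ ≡ 2·20 ≡ 17.
  x = λ² - 19 - 19 = 289 - 38 ≡ 21; y = λ·(19 - 21) - 19 ≡ 16. → (21, 16)
2Q = (21, 16).
Finally 4P + 2Q:
(21, 7) + (21, 16): same x and y₁ ≡ -y₂, so the sum is ∞.

O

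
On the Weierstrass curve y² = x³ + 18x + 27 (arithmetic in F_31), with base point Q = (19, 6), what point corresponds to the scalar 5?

Double-and-add on 5 = (101)₂. Start with Q = (19, 6) for the leading 1-bit.
double: tangent at (19, 6): λ = (3·19² + 18)/(2·6) ≡ 16/12. 12⁻¹ ≡ 13 (mod 31), so λ ≡ 16·13 ≡ 22.
  x = λ² - 19 - 19 = 484 - 38 ≡ 12; y = λ·(19 - 12) - 6 ≡ 24. → (12, 24)
double: tangent at (12, 24): λ = (3·12² + 18)/(2·24) ≡ 16/17. 17⁻¹ ≡ 11 (mod 31) since 17·11 = 187 ≡ 1, so λ ≡ 16·11 ≡ 21.
  x = λ² - 12 - 12 = 441 - 24 ≡ 14; y = λ·(12 - 14) - 24 ≡ 27. → (14, 27)
add Q: (14, 27) + (19, 6). λ = (6 - 27)/(19 - 14) ≡ 10/5 mod 31. 5⁻¹ ≡ 25 (mod 31) since 5·25 = 125 ≡ 1, so λ ≡ 2.
  x = λ² - 14 - 19 = 4 - 33 ≡ 2; y = λ·(14 - 2) - 27 ≡ 28. → (2, 28)

(2, 28)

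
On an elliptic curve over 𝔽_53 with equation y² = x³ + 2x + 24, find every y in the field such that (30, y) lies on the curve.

1, 52

x³ + 2x + 24 = 27084 ≡ 1 (mod 53).
Square roots of 1 mod 53: 1 and 52 (since 1² = 1 ≡ 1).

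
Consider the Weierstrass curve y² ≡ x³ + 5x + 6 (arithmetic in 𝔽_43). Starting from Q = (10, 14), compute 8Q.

Repeated addition: build up to 8Q.
2Q: tangent at (10, 14): λ = (3·10² + 5)/(2·14) ≡ 4/28. 28⁻¹ ≡ 20 (mod 43), so λ ≡ 4·20 ≡ 37.
  x = λ² - 10 - 10 = 1369 - 20 ≡ 16; y = λ·(10 - 16) - 14 ≡ 22. → (16, 22)
3Q: (16, 22) + (10, 14). λ = (14 - 22)/(10 - 16) ≡ 35/37 mod 43. 37⁻¹ ≡ 7 (mod 43), so λ ≡ 30.
  x = λ² - 16 - 10 = 900 - 26 ≡ 14; y = λ·(16 - 14) - 22 ≡ 38. → (14, 38)
4Q: (14, 38) + (10, 14). λ = (14 - 38)/(10 - 14) ≡ 19/39 mod 43. 39⁻¹ ≡ 32 (mod 43), so λ ≡ 6.
  x = λ² - 14 - 10 = 36 - 24 ≡ 12; y = λ·(14 - 12) - 38 ≡ 17. → (12, 17)
5Q: (12, 17) + (10, 14). λ = (14 - 17)/(10 - 12) ≡ 40/41 mod 43. 41⁻¹ ≡ 21 (mod 43), so λ ≡ 23.
  x = λ² - 12 - 10 = 529 - 22 ≡ 34; y = λ·(12 - 34) - 17 ≡ 36. → (34, 36)
6Q: (34, 36) + (10, 14). λ = (14 - 36)/(10 - 34) ≡ 21/19 mod 43. 19⁻¹ ≡ 34 (mod 43), so λ ≡ 26.
  x = λ² - 34 - 10 = 676 - 44 ≡ 30; y = λ·(34 - 30) - 36 ≡ 25. → (30, 25)
7Q: (30, 25) + (10, 14). λ = (14 - 25)/(10 - 30) ≡ 32/23 mod 43. 23⁻¹ ≡ 15 (mod 43), so λ ≡ 7.
  x = λ² - 30 - 10 = 49 - 40 ≡ 9; y = λ·(30 - 9) - 25 ≡ 36. → (9, 36)
8Q: (9, 36) + (10, 14). λ = (14 - 36)/(10 - 9) ≡ 21/1 mod 43. 1⁻¹ ≡ 1 (mod 43), so λ ≡ 21.
  x = λ² - 9 - 10 = 441 - 19 ≡ 35; y = λ·(9 - 35) - 36 ≡ 20. → (35, 20)

(35, 20)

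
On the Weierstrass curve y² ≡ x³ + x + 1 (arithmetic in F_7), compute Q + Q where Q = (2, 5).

(0, 6)

tangent at (2, 5): λ = (3·2² + 1)/(2·5) ≡ 6/3. 3⁻¹ ≡ 5 (mod 7), so λ ≡ 6·5 ≡ 2.
  x = λ² - 2 - 2 = 4 - 4 ≡ 0; y = λ·(2 - 0) - 5 ≡ 6. → (0, 6)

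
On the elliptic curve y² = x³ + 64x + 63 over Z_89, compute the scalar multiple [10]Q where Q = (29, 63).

Double-and-add on 10 = (1010)₂. Start with Q = (29, 63) for the leading 1-bit.
double: tangent at (29, 63): λ = (3·29² + 64)/(2·63) ≡ 6/37. 37⁻¹ ≡ 77 (mod 89), so λ ≡ 6·77 ≡ 17.
  x = λ² - 29 - 29 = 289 - 58 ≡ 53; y = λ·(29 - 53) - 63 ≡ 63. → (53, 63)
double: tangent at (53, 63): λ = (3·53² + 64)/(2·63) ≡ 36/37. 37⁻¹ ≡ 77 (mod 89), so λ ≡ 36·77 ≡ 13.
  x = λ² - 53 - 53 = 169 - 106 ≡ 63; y = λ·(53 - 63) - 63 ≡ 74. → (63, 74)
add Q: (63, 74) + (29, 63). λ = (63 - 74)/(29 - 63) ≡ 78/55 mod 89. 55⁻¹ ≡ 34 (mod 89), so λ ≡ 71.
  x = λ² - 63 - 29 = 5041 - 92 ≡ 54; y = λ·(63 - 54) - 74 ≡ 31. → (54, 31)
double: tangent at (54, 31): λ = (3·54² + 64)/(2·31) ≡ 1/62. 62⁻¹ ≡ 56 (mod 89), so λ ≡ 1·56 ≡ 56.
  x = λ² - 54 - 54 = 3136 - 108 ≡ 2; y = λ·(54 - 2) - 31 ≡ 33. → (2, 33)

(2, 33)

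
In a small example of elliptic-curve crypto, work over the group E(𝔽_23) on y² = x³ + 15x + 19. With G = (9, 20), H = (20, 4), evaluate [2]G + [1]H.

(14, 12)

First 2G:
Repeated addition: build up to 2G.
2G: tangent at (9, 20): λ = (3·9² + 15)/(2·20) ≡ 5/17. 17⁻¹ ≡ 19 (mod 23) since 17·19 = 323 ≡ 1, so λ ≡ 5·19 ≡ 3.
  x = λ² - 9 - 9 = 9 - 18 ≡ 14; y = λ·(9 - 14) - 20 ≡ 11. → (14, 11)
2G = (14, 11).
Finally 2G + H:
(14, 11) + (20, 4). λ = (4 - 11)/(20 - 14) ≡ 16/6 mod 23. 6⁻¹ ≡ 4 (mod 23), so λ ≡ 18.
  x = λ² - 14 - 20 = 324 - 34 ≡ 14; y = λ·(14 - 14) - 11 ≡ 12. → (14, 12)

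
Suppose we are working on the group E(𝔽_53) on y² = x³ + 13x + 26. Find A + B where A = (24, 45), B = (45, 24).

(38, 22)

(24, 45) + (45, 24). λ = (24 - 45)/(45 - 24) ≡ 32/21 mod 53. 21⁻¹ ≡ 48 (mod 53) since 21·48 = 1008 ≡ 1, so λ ≡ 52.
  x = λ² - 24 - 45 = 2704 - 69 ≡ 38; y = λ·(24 - 38) - 45 ≡ 22. → (38, 22)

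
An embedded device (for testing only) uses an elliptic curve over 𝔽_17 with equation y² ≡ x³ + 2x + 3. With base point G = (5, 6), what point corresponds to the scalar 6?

(12, 2)

Repeated addition: build up to 6G.
2G: tangent at (5, 6): λ = (3·5² + 2)/(2·6) ≡ 9/12. 12⁻¹ ≡ 10 (mod 17), so λ ≡ 9·10 ≡ 5.
  x = λ² - 5 - 5 = 25 - 10 ≡ 15; y = λ·(5 - 15) - 6 ≡ 12. → (15, 12)
3G: (15, 12) + (5, 6). λ = (6 - 12)/(5 - 15) ≡ 11/7 mod 17. 7⁻¹ ≡ 5 (mod 17), so λ ≡ 4.
  x = λ² - 15 - 5 = 16 - 20 ≡ 13; y = λ·(15 - 13) - 12 ≡ 13. → (13, 13)
4G: (13, 13) + (5, 6). λ = (6 - 13)/(5 - 13) ≡ 10/9 mod 17. 9⁻¹ ≡ 2 (mod 17), so λ ≡ 3.
  x = λ² - 13 - 5 = 9 - 18 ≡ 8; y = λ·(13 - 8) - 13 ≡ 2. → (8, 2)
5G: (8, 2) + (5, 6). λ = (6 - 2)/(5 - 8) ≡ 4/14 mod 17. 14⁻¹ ≡ 11 (mod 17) since 14·11 = 154 ≡ 1, so λ ≡ 10.
  x = λ² - 8 - 5 = 100 - 13 ≡ 2; y = λ·(8 - 2) - 2 ≡ 7. → (2, 7)
6G: (2, 7) + (5, 6). λ = (6 - 7)/(5 - 2) ≡ 16/3 mod 17. 3⁻¹ ≡ 6 (mod 17) since 3·6 = 18 ≡ 1, so λ ≡ 11.
  x = λ² - 2 - 5 = 121 - 7 ≡ 12; y = λ·(2 - 12) - 7 ≡ 2. → (12, 2)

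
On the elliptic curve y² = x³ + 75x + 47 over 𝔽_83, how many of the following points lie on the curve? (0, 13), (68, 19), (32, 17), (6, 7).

(0, 13): 13² ≡ 3, rhs ≡ 47 → off.
(68, 19): 19² ≡ 29, rhs ≡ 29 → on.
(32, 17): 17² ≡ 40, rhs ≡ 23 → off.
(6, 7): 7² ≡ 49, rhs ≡ 49 → on.

2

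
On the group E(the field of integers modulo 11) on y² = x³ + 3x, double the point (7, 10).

tangent at (7, 10): λ = (3·7² + 3)/(2·10) ≡ 7/9. 9⁻¹ ≡ 5 (mod 11), so λ ≡ 7·5 ≡ 2.
  x = λ² - 7 - 7 = 4 - 14 ≡ 1; y = λ·(7 - 1) - 10 ≡ 2. → (1, 2)

(1, 2)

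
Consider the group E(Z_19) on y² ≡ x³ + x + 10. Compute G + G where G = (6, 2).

(5, 11)

tangent at (6, 2): λ = (3·6² + 1)/(2·2) ≡ 14/4. 4⁻¹ ≡ 5 (mod 19) since 4·5 = 20 ≡ 1, so λ ≡ 14·5 ≡ 13.
  x = λ² - 6 - 6 = 169 - 12 ≡ 5; y = λ·(6 - 5) - 2 ≡ 11. → (5, 11)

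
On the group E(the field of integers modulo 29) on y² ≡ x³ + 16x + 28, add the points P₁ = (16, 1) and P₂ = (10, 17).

(16, 1) + (10, 17). λ = (17 - 1)/(10 - 16) ≡ 16/23 mod 29. 23⁻¹ ≡ 24 (mod 29), so λ ≡ 7.
  x = λ² - 16 - 10 = 49 - 26 ≡ 23; y = λ·(16 - 23) - 1 ≡ 8. → (23, 8)

(23, 8)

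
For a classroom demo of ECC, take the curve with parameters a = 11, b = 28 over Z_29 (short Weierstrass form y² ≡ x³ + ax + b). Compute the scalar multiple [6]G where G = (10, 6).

Repeated addition: build up to 6G.
2G: tangent at (10, 6): λ = (3·10² + 11)/(2·6) ≡ 21/12. 12⁻¹ ≡ 17 (mod 29), so λ ≡ 21·17 ≡ 9.
  x = λ² - 10 - 10 = 81 - 20 ≡ 3; y = λ·(10 - 3) - 6 ≡ 28. → (3, 28)
3G: (3, 28) + (10, 6). λ = (6 - 28)/(10 - 3) ≡ 7/7 mod 29. 7⁻¹ ≡ 25 (mod 29), so λ ≡ 1.
  x = λ² - 3 - 10 = 1 - 13 ≡ 17; y = λ·(3 - 17) - 28 ≡ 16. → (17, 16)
4G: (17, 16) + (10, 6). λ = (6 - 16)/(10 - 17) ≡ 19/22 mod 29. 22⁻¹ ≡ 4 (mod 29) since 22·4 = 88 ≡ 1, so λ ≡ 18.
  x = λ² - 17 - 10 = 324 - 27 ≡ 7; y = λ·(17 - 7) - 16 ≡ 19. → (7, 19)
5G: (7, 19) + (10, 6). λ = (6 - 19)/(10 - 7) ≡ 16/3 mod 29. 3⁻¹ ≡ 10 (mod 29), so λ ≡ 15.
  x = λ² - 7 - 10 = 225 - 17 ≡ 5; y = λ·(7 - 5) - 19 ≡ 11. → (5, 11)
6G: (5, 11) + (10, 6). λ = (6 - 11)/(10 - 5) ≡ 24/5 mod 29. 5⁻¹ ≡ 6 (mod 29) since 5·6 = 30 ≡ 1, so λ ≡ 28.
  x = λ² - 5 - 10 = 784 - 15 ≡ 15; y = λ·(5 - 15) - 11 ≡ 28. → (15, 28)

(15, 28)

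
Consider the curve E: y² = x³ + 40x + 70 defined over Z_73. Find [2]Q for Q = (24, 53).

tangent at (24, 53): λ = (3·24² + 40)/(2·53) ≡ 16/33. 33⁻¹ ≡ 31 (mod 73), so λ ≡ 16·31 ≡ 58.
  x = λ² - 24 - 24 = 3364 - 48 ≡ 31; y = λ·(24 - 31) - 53 ≡ 52. → (31, 52)

(31, 52)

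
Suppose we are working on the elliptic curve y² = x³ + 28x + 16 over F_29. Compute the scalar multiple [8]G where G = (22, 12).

(5, 7)

Double-and-add on 8 = (1000)₂. Start with G = (22, 12) for the leading 1-bit.
double: tangent at (22, 12): λ = (3·22² + 28)/(2·12) ≡ 1/24. 24⁻¹ ≡ 23 (mod 29), so λ ≡ 1·23 ≡ 23.
  x = λ² - 22 - 22 = 529 - 44 ≡ 21; y = λ·(22 - 21) - 12 ≡ 11. → (21, 11)
double: tangent at (21, 11): λ = (3·21² + 28)/(2·11) ≡ 17/22. 22⁻¹ ≡ 4 (mod 29) since 22·4 = 88 ≡ 1, so λ ≡ 17·4 ≡ 10.
  x = λ² - 21 - 21 = 100 - 42 ≡ 0; y = λ·(21 - 0) - 11 ≡ 25. → (0, 25)
double: tangent at (0, 25): λ = (3·0² + 28)/(2·25) ≡ 28/21. 21⁻¹ ≡ 18 (mod 29), so λ ≡ 28·18 ≡ 11.
  x = λ² - 0 - 0 = 121 - 0 ≡ 5; y = λ·(0 - 5) - 25 ≡ 7. → (5, 7)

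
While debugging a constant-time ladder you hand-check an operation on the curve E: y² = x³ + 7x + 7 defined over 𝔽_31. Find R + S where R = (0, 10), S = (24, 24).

(11, 12)

(0, 10) + (24, 24). λ = (24 - 10)/(24 - 0) ≡ 14/24 mod 31. 24⁻¹ ≡ 22 (mod 31), so λ ≡ 29.
  x = λ² - 0 - 24 = 841 - 24 ≡ 11; y = λ·(0 - 11) - 10 ≡ 12. → (11, 12)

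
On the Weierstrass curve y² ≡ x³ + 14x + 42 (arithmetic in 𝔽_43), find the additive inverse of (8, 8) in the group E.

(8, 35)

-(8, 8) = (8, -8 mod 43) = (8, 35).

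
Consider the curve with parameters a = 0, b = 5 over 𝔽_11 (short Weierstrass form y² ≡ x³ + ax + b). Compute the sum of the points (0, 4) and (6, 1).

(0, 4) + (6, 1). λ = (1 - 4)/(6 - 0) ≡ 8/6 mod 11. 6⁻¹ ≡ 2 (mod 11), so λ ≡ 5.
  x = λ² - 0 - 6 = 25 - 6 ≡ 8; y = λ·(0 - 8) - 4 ≡ 0. → (8, 0)

(8, 0)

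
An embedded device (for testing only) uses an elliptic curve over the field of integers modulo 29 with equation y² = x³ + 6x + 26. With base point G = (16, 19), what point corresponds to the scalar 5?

Double-and-add on 5 = (101)₂. Start with G = (16, 19) for the leading 1-bit.
double: tangent at (16, 19): λ = (3·16² + 6)/(2·19) ≡ 20/9. 9⁻¹ ≡ 13 (mod 29) since 9·13 = 117 ≡ 1, so λ ≡ 20·13 ≡ 28.
  x = λ² - 16 - 16 = 784 - 32 ≡ 27; y = λ·(16 - 27) - 19 ≡ 21. → (27, 21)
double: tangent at (27, 21): λ = (3·27² + 6)/(2·21) ≡ 18/13. 13⁻¹ ≡ 9 (mod 29), so λ ≡ 18·9 ≡ 17.
  x = λ² - 27 - 27 = 289 - 54 ≡ 3; y = λ·(27 - 3) - 21 ≡ 10. → (3, 10)
add G: (3, 10) + (16, 19). λ = (19 - 10)/(16 - 3) ≡ 9/13 mod 29. 13⁻¹ ≡ 9 (mod 29), so λ ≡ 23.
  x = λ² - 3 - 16 = 529 - 19 ≡ 17; y = λ·(3 - 17) - 10 ≡ 16. → (17, 16)

(17, 16)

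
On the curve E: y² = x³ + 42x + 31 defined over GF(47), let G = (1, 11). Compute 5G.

Double-and-add on 5 = (101)₂. Start with G = (1, 11) for the leading 1-bit.
double: tangent at (1, 11): λ = (3·1² + 42)/(2·11) ≡ 45/22. 22⁻¹ ≡ 15 (mod 47) since 22·15 = 330 ≡ 1, so λ ≡ 45·15 ≡ 17.
  x = λ² - 1 - 1 = 289 - 2 ≡ 5; y = λ·(1 - 5) - 11 ≡ 15. → (5, 15)
double: tangent at (5, 15): λ = (3·5² + 42)/(2·15) ≡ 23/30. 30⁻¹ ≡ 11 (mod 47) since 30·11 = 330 ≡ 1, so λ ≡ 23·11 ≡ 18.
  x = λ² - 5 - 5 = 324 - 10 ≡ 32; y = λ·(5 - 32) - 15 ≡ 16. → (32, 16)
add G: (32, 16) + (1, 11). λ = (11 - 16)/(1 - 32) ≡ 42/16 mod 47. 16⁻¹ ≡ 3 (mod 47), so λ ≡ 32.
  x = λ² - 32 - 1 = 1024 - 33 ≡ 4; y = λ·(32 - 4) - 16 ≡ 34. → (4, 34)

(4, 34)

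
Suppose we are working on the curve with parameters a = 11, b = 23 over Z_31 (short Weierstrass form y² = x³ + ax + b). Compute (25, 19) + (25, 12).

The two points share x = 25 and their y-coordinates satisfy 19 + 12 ≡ 0 (mod 31), so they are inverses. Their sum is ∞.

O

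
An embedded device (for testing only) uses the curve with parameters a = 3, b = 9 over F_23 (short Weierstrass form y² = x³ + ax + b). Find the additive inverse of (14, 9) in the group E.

-(14, 9) = (14, -9 mod 23) = (14, 14).

(14, 14)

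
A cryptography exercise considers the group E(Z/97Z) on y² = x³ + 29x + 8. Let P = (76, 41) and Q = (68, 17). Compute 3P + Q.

(76, 56)

First 3P:
Repeated addition: build up to 3P.
2P: tangent at (76, 41): λ = (3·76² + 29)/(2·41) ≡ 91/82. 82⁻¹ ≡ 84 (mod 97), so λ ≡ 91·84 ≡ 78.
  x = λ² - 76 - 76 = 6084 - 152 ≡ 15; y = λ·(76 - 15) - 41 ≡ 61. → (15, 61)
3P: (15, 61) + (76, 41). λ = (41 - 61)/(76 - 15) ≡ 77/61 mod 97. 61⁻¹ ≡ 35 (mod 97), so λ ≡ 76.
  x = λ² - 15 - 76 = 5776 - 91 ≡ 59; y = λ·(15 - 59) - 61 ≡ 87. → (59, 87)
3P = (59, 87).
Finally 3P + Q:
(59, 87) + (68, 17). λ = (17 - 87)/(68 - 59) ≡ 27/9 mod 97. 9⁻¹ ≡ 54 (mod 97), so λ ≡ 3.
  x = λ² - 59 - 68 = 9 - 127 ≡ 76; y = λ·(59 - 76) - 87 ≡ 56. → (76, 56)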